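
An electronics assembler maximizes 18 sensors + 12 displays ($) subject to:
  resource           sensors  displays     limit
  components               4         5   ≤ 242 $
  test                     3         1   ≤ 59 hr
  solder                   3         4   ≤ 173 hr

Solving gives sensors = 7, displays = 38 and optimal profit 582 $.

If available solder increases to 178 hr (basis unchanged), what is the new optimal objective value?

592

At the optimum: components uses 218 of 242 (slack = 24); test uses 59 of 59 (binding); solder uses 173 of 173 (binding).
By complementary slackness, y = 0 for the non-binding constraint.
From A_Bᵀ y = c: 3·y_test + 3·y_solder = 18; 1·y_test + 4·y_solder = 12.
→ y_test = 4 and y_solder = 2.
Δz = y_solder·Δb = 2 × (5) = 10, so new z* = 582 + 10 = 592.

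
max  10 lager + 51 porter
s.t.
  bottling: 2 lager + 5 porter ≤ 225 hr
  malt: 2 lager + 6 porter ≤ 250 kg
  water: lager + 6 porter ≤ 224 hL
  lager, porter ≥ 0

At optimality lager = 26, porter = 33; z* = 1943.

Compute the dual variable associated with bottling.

0

At the optimum: bottling uses 217 of 225 (slack = 8); malt uses 250 of 250 (binding); water uses 224 of 224 (binding).
Since bottling is not tight, its dual is 0.
From A_Bᵀ y = c: 2·y_malt + 1·y_water = 10; 6·y_malt + 6·y_water = 51.
Solving: y_malt = 1.5, y_water = 7.
Shadow price of bottling = 0.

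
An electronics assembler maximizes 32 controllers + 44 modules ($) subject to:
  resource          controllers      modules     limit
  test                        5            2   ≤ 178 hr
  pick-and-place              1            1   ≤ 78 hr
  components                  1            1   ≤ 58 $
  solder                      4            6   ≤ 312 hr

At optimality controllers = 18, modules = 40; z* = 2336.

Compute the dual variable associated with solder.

Check each constraint at x*: test 170/178 (slack 8); pick-and-place 58/78 (slack 20); components 58/58 (tight); solder 312/312 (tight).
Since test, pick-and-place are not tight, their duals are 0.
Dual feasibility on the basic columns requires 1·y_components + 4·y_solder = 32, 1·y_components + 6·y_solder = 44.
Solving: y_components = 8, y_solder = 6.
Shadow price of solder = 6.

6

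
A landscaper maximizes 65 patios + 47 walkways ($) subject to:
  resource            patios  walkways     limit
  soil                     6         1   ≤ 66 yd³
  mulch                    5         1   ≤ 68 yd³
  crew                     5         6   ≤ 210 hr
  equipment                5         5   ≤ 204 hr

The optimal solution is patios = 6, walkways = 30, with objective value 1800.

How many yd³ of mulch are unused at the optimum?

8

mulch used = 5·6 + 1·30 = 60; slack = 68 − 60 = 8.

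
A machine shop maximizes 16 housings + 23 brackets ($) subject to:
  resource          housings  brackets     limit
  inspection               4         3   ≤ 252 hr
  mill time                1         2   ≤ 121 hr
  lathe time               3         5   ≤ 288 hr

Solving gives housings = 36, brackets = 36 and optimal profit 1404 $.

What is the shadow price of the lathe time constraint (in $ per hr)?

4

Binding: inspection and lathe time. Non-binding: mill time (13 unused).
Slack constraints have shadow price 0 (complementary slackness).
The binding rows give the dual system: 4·y_inspection + 3·y_lathe time = 16 and 3·y_inspection + 5·y_lathe time = 23.
This yields shadow prices y_inspection = 1, y_lathe time = 4.
Shadow price of lathe time = 4.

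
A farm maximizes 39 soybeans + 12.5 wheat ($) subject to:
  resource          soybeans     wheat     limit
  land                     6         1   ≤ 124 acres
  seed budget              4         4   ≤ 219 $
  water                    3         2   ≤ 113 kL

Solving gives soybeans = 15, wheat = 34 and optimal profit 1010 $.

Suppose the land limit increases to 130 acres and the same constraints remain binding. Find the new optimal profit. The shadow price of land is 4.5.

Δb = 6, so new z* = 1010 + (4.5)·(6) = 1010 + 27 = 1037.

1037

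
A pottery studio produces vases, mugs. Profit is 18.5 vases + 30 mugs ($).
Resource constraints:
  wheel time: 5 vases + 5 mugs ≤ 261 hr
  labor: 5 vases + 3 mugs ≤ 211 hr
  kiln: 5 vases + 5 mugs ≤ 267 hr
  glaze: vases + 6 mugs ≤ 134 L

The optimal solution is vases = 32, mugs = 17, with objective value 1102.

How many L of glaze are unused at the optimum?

glaze used = 1·32 + 6·17 = 134; slack = 134 − 134 = 0.

0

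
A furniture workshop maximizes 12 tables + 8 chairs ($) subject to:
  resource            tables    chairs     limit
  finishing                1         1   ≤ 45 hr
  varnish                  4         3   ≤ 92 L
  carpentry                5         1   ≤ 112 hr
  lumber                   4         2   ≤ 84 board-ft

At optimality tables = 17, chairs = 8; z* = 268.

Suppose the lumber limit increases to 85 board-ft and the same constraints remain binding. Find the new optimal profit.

At the optimum: finishing uses 25 of 45 (slack = 20); varnish uses 92 of 92 (binding); carpentry uses 93 of 112 (slack = 19); lumber uses 84 of 84 (binding).
By complementary slackness, y = 0 for the non-binding constraints.
Dual feasibility on the basic columns requires 4·y_varnish + 4·y_lumber = 12, 3·y_varnish + 2·y_lumber = 8.
Solving: y_varnish = 2, y_lumber = 1.
Δz = y_lumber·Δb = 1 × (1) = 1, so new z* = 268 + 1 = 269.

269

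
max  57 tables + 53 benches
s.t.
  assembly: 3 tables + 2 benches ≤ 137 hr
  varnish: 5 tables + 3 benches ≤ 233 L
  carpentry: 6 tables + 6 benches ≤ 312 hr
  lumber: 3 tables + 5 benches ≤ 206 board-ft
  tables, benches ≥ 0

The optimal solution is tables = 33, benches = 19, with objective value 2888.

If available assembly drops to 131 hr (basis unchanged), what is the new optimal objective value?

Binding: assembly and carpentry. Non-binding: varnish (11 unused), lumber (12 unused).
Since varnish, lumber are not tight, their duals are 0.
The binding rows give the dual system: 3·y_assembly + 6·y_carpentry = 57 and 2·y_assembly + 6·y_carpentry = 53.
→ y_assembly = 4 and y_carpentry = 7.5.
Δz = y_assembly·Δb = 4 × (-6) = -24, so new z* = 2888 − 24 = 2864.

2864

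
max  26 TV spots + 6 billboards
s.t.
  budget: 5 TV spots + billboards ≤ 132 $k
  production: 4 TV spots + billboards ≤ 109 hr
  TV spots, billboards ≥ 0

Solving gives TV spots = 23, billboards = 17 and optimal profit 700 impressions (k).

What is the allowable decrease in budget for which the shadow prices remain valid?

Binding constraints: budget, production. The basis is B = [[5,1],[4,1]] with det 1.
Per unit decrease in budget, x* moves by d = (-1, 4).
The basis stays optimal until TV spots reaches 0; allowable decrease = 23 $k.

23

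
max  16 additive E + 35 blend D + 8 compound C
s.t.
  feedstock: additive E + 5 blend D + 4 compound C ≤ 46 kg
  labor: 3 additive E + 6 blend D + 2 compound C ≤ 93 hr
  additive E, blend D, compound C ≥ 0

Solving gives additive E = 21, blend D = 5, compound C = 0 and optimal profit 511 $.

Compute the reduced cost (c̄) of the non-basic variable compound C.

-6

Check each constraint at x*: feedstock 46/46 (tight); labor 93/93 (tight).
The binding rows give the dual system: 1·y_feedstock + 3·y_labor = 16 and 5·y_feedstock + 6·y_labor = 35.
Solving: y_feedstock = 1, y_labor = 5.
Reduced cost of compound C: c₃ − yᵀa₃ = 8 − (1·4 + 5·2) = 8 − 14 = -6.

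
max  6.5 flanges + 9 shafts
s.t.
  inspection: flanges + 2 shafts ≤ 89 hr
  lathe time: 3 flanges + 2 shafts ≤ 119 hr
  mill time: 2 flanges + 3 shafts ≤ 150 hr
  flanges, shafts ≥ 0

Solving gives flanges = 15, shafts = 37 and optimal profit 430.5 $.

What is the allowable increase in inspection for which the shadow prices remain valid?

Binding constraints: inspection, lathe time. The basis is B = [[1,2],[3,2]] with det -4.
Per unit increase in inspection, x* moves by d = (-0.5, 0.75).
The basis stays optimal until mill time becomes binding; allowable increase = 7.2 hr.

7.2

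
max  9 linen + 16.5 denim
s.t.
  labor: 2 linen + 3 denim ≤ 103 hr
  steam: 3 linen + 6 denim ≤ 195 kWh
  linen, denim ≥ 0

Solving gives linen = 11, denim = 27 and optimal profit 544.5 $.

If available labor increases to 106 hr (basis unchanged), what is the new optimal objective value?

At the optimum: labor uses 103 of 103 (binding); steam uses 195 of 195 (binding).
Dual feasibility on the basic columns requires 2·y_labor + 3·y_steam = 9, 3·y_labor + 6·y_steam = 16.5.
Solving: y_labor = 1.5, y_steam = 2.
Δz = y_labor·Δb = 1.5 × (3) = 4.5, so new z* = 544.5 + 4.5 = 549.

549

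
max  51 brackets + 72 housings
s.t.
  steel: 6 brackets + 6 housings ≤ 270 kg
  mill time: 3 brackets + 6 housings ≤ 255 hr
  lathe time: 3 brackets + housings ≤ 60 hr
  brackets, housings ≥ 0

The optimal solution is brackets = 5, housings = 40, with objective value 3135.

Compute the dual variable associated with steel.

Binding: steel and mill time. Non-binding: lathe time (5 unused).
Since lathe time is not tight, its dual is 0.
From A_Bᵀ y = c: 6·y_steel + 3·y_mill time = 51; 6·y_steel + 6·y_mill time = 72.
→ y_steel = 5 and y_mill time = 7.
Shadow price of steel = 5.

5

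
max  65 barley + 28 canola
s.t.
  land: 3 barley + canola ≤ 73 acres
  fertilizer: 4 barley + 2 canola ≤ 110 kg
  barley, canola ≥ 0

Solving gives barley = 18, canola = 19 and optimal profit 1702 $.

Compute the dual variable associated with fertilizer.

9.5

Both land and fertilizer are binding at x*.
From A_Bᵀ y = c: 3·y_land + 4·y_fertilizer = 65; 1·y_land + 2·y_fertilizer = 28.
This yields shadow prices y_land = 9, y_fertilizer = 9.5.
Shadow price of fertilizer = 9.5.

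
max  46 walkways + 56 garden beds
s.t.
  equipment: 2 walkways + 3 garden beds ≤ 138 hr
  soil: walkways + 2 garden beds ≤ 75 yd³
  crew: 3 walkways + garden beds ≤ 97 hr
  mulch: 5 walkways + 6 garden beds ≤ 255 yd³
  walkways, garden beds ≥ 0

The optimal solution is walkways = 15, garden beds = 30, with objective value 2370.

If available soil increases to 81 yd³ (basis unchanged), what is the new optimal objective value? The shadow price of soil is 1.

Δb = 6, so new z* = 2370 + (1)·(6) = 2370 + 6 = 2376.

2376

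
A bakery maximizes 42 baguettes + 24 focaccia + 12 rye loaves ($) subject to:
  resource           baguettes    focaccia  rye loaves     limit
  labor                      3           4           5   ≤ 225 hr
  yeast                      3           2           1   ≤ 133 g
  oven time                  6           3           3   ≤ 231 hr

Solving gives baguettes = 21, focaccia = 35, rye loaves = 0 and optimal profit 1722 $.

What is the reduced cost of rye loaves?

-6

At the optimum: labor uses 203 of 225 (slack = 22); yeast uses 133 of 133 (binding); oven time uses 231 of 231 (binding).
By complementary slackness, y = 0 for the non-binding constraint.
Dual feasibility on the basic columns requires 3·y_yeast + 6·y_oven time = 42, 2·y_yeast + 3·y_oven time = 24.
→ y_yeast = 6 and y_oven time = 4.
Reduced cost of rye loaves: c₃ − yᵀa₃ = 12 − (6·1 + 4·3) = 12 − 18 = -6.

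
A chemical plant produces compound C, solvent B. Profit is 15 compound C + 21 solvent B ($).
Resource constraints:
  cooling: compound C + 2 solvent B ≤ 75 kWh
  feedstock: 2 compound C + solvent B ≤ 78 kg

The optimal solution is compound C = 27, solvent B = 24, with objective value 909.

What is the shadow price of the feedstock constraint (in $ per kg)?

3

Both cooling and feedstock are binding at x*.
The binding rows give the dual system: 1·y_cooling + 2·y_feedstock = 15 and 2·y_cooling + 1·y_feedstock = 21.
This yields shadow prices y_cooling = 9, y_feedstock = 3.
Shadow price of feedstock = 3.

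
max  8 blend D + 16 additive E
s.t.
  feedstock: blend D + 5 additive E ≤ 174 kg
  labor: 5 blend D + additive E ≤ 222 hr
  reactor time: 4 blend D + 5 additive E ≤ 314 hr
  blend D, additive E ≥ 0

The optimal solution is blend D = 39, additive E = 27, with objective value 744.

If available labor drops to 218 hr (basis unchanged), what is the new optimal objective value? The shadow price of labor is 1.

740

Δb = -4, so new z* = 744 + (1)·(-4) = 744 − 4 = 740.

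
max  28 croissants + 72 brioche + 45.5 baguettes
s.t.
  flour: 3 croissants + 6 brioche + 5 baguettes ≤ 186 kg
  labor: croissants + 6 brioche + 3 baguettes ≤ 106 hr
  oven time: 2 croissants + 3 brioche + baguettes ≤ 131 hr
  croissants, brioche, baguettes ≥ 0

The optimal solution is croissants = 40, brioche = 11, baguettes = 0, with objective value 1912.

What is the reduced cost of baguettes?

-6.5

Binding: flour and labor. Non-binding: oven time (18 unused).
Since oven time is not tight, its dual is 0.
From A_Bᵀ y = c: 3·y_flour + 1·y_labor = 28; 6·y_flour + 6·y_labor = 72.
This yields shadow prices y_flour = 8, y_labor = 4.
Reduced cost of baguettes: c₃ − yᵀa₃ = 45.5 − (8·5 + 4·3) = 45.5 − 52 = -6.5.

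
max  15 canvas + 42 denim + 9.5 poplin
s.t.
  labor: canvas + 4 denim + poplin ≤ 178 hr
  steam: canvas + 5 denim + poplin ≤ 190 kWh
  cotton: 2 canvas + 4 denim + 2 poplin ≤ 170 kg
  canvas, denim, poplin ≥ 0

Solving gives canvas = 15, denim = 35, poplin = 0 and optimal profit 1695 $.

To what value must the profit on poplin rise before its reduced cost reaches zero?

15

Binding: steam and cotton. Non-binding: labor (23 unused).
Since labor is not tight, its dual is 0.
Dual feasibility on the basic columns requires 1·y_steam + 2·y_cotton = 15, 5·y_steam + 4·y_cotton = 42.
This yields shadow prices y_steam = 4, y_cotton = 5.5.
poplin enters the basis when its profit ≥ yᵀa₃ = 4·1 + 5.5·2 = 15.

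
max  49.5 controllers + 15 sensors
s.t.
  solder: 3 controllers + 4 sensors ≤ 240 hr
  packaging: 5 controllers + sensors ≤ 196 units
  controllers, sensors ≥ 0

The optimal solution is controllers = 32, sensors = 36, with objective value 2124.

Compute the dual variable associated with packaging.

9

At the optimum: solder uses 240 of 240 (binding); packaging uses 196 of 196 (binding).
Dual feasibility on the basic columns requires 3·y_solder + 5·y_packaging = 49.5, 4·y_solder + 1·y_packaging = 15.
Solving: y_solder = 1.5, y_packaging = 9.
Shadow price of packaging = 9.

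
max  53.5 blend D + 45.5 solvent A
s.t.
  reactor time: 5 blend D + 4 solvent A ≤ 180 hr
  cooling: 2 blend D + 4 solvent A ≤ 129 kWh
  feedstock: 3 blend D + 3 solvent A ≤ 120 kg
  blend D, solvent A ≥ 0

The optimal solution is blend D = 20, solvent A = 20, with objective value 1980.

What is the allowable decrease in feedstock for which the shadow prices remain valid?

Binding constraints: reactor time, feedstock. The basis is B = [[5,4],[3,3]] with det 3.
Per unit decrease in feedstock, x* moves by d = (1.3333, -1.6667).
The basis stays optimal until solvent A reaches 0; allowable decrease = 12 kg.

12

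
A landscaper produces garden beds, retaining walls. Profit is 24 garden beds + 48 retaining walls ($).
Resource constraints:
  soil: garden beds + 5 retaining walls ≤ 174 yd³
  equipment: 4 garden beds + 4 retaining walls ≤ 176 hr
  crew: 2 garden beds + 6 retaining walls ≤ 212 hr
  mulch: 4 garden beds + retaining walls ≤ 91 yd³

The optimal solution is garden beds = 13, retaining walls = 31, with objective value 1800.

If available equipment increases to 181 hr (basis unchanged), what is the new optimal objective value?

1815

At the optimum: soil uses 168 of 174 (slack = 6); equipment uses 176 of 176 (binding); crew uses 212 of 212 (binding); mulch uses 83 of 91 (slack = 8).
Slack constraints have shadow price 0 (complementary slackness).
From A_Bᵀ y = c: 4·y_equipment + 2·y_crew = 24; 4·y_equipment + 6·y_crew = 48.
Solving: y_equipment = 3, y_crew = 6.
Δz = y_equipment·Δb = 3 × (5) = 15, so new z* = 1800 + 15 = 1815.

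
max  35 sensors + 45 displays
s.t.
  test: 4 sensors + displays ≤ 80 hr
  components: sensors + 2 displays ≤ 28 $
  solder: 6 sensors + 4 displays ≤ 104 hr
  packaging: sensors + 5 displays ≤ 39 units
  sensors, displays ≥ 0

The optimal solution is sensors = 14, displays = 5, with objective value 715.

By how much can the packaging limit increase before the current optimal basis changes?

13

Binding constraints: solder, packaging. The basis is B = [[6,4],[1,5]] with det 26.
Per unit increase in packaging, x* moves by d = (-0.1538, 0.2308).
The basis stays optimal until components becomes binding; allowable increase = 13 units.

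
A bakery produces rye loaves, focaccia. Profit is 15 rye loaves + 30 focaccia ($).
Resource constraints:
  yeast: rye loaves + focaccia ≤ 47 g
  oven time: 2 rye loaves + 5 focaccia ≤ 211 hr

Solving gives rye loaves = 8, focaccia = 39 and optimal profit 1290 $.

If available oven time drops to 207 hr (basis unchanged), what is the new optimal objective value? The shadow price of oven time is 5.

1270

Δb = -4, so new z* = 1290 + (5)·(-4) = 1290 − 20 = 1270.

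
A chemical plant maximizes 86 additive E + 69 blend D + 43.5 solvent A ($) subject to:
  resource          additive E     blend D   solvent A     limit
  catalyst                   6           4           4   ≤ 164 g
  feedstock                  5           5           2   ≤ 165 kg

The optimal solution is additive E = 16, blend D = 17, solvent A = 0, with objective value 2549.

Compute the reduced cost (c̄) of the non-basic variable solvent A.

-4.5

At the optimum: catalyst uses 164 of 164 (binding); feedstock uses 165 of 165 (binding).
Dual feasibility on the basic columns requires 6·y_catalyst + 5·y_feedstock = 86, 4·y_catalyst + 5·y_feedstock = 69.
→ y_catalyst = 8.5 and y_feedstock = 7.
Reduced cost of solvent A: c₃ − yᵀa₃ = 43.5 − (8.5·4 + 7·2) = 43.5 − 48 = -4.5.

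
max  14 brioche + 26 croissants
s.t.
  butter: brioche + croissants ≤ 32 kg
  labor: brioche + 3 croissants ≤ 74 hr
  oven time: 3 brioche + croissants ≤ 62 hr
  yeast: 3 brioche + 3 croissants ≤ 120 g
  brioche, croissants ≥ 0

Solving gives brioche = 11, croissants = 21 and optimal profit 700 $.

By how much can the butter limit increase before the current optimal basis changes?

2

Binding constraints: butter, labor. The basis is B = [[1,1],[1,3]] with det 2.
Per unit increase in butter, x* moves by d = (1.5, -0.5).
The basis stays optimal until oven time becomes binding; allowable increase = 2 kg.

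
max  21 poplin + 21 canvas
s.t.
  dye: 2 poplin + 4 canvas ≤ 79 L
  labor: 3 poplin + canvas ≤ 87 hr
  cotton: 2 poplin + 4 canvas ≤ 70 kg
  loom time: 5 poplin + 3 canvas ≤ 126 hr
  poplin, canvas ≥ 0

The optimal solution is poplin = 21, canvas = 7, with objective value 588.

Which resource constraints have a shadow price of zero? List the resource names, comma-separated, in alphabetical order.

dye, labor

dye: 70/79 (slack 9)
labor: 70/87 (slack 17)
cotton: 70/70 (binding)
loom time: 126/126 (binding)
By complementary slackness, a constraint with positive slack has shadow price 0 → dye, labor.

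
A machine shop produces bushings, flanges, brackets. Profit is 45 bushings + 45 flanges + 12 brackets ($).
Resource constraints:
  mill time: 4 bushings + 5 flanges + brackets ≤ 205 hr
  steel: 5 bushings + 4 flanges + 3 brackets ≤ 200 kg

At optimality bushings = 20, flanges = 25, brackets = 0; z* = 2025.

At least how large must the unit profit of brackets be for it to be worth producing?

Both mill time and steel are binding at x*.
Dual feasibility on the basic columns requires 4·y_mill time + 5·y_steel = 45, 5·y_mill time + 4·y_steel = 45.
Solving: y_mill time = 5, y_steel = 5.
brackets enters the basis when its profit ≥ yᵀa₃ = 5·1 + 5·3 = 20.

20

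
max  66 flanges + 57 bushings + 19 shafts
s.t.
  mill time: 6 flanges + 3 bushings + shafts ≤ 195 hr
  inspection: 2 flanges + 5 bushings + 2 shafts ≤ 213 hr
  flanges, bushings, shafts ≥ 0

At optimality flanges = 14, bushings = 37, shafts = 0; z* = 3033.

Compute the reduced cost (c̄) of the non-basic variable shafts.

Check each constraint at x*: mill time 195/195 (tight); inspection 213/213 (tight).
Dual feasibility on the basic columns requires 6·y_mill time + 2·y_inspection = 66, 3·y_mill time + 5·y_inspection = 57.
→ y_mill time = 9 and y_inspection = 6.
Reduced cost of shafts: c₃ − yᵀa₃ = 19 − (9·1 + 6·2) = 19 − 21 = -2.

-2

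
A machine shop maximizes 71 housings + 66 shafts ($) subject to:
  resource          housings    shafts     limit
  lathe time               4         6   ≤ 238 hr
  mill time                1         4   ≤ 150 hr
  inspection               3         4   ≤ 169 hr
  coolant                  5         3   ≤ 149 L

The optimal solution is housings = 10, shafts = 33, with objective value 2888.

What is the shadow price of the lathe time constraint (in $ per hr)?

Binding: lathe time and coolant. Non-binding: mill time (8 unused), inspection (7 unused).
Slack constraints have shadow price 0 (complementary slackness).
The binding rows give the dual system: 4·y_lathe time + 5·y_coolant = 71 and 6·y_lathe time + 3·y_coolant = 66.
This yields shadow prices y_lathe time = 6.5, y_coolant = 9.
Shadow price of lathe time = 6.5.

6.5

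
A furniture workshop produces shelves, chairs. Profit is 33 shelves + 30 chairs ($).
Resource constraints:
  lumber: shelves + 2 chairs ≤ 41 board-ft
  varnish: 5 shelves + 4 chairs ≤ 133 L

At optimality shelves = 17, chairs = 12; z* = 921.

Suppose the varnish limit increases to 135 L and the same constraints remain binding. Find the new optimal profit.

933

Both lumber and varnish are binding at x*.
Dual feasibility on the basic columns requires 1·y_lumber + 5·y_varnish = 33, 2·y_lumber + 4·y_varnish = 30.
→ y_lumber = 3 and y_varnish = 6.
Δz = y_varnish·Δb = 6 × (2) = 12, so new z* = 921 + 12 = 933.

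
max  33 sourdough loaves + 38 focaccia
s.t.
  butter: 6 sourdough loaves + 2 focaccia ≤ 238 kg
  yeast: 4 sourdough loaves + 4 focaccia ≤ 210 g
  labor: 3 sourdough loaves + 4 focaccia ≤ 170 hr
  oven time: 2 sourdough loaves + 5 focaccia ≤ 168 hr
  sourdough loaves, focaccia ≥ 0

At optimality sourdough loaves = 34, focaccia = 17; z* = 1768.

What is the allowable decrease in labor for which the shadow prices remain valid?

51

Binding constraints: butter, labor. The basis is B = [[6,2],[3,4]] with det 18.
Per unit decrease in labor, x* moves by d = (0.1111, -0.3333).
The basis stays optimal until focaccia reaches 0; allowable decrease = 51 hr.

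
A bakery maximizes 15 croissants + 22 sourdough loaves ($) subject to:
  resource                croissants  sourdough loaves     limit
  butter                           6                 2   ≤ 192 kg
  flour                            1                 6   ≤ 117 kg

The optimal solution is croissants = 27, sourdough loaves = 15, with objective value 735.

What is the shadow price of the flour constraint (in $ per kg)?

3

Check each constraint at x*: butter 192/192 (tight); flour 117/117 (tight).
The binding rows give the dual system: 6·y_butter + 1·y_flour = 15 and 2·y_butter + 6·y_flour = 22.
This yields shadow prices y_butter = 2, y_flour = 3.
Shadow price of flour = 3.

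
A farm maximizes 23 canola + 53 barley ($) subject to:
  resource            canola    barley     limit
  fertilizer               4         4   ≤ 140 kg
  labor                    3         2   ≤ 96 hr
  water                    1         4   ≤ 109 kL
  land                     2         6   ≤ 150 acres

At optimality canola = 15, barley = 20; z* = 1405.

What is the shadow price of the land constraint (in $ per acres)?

Check each constraint at x*: fertilizer 140/140 (tight); labor 85/96 (slack 11); water 95/109 (slack 14); land 150/150 (tight).
Since labor, water are not tight, their duals are 0.
From A_Bᵀ y = c: 4·y_fertilizer + 2·y_land = 23; 4·y_fertilizer + 6·y_land = 53.
This yields shadow prices y_fertilizer = 2, y_land = 7.5.
Shadow price of land = 7.5.

7.5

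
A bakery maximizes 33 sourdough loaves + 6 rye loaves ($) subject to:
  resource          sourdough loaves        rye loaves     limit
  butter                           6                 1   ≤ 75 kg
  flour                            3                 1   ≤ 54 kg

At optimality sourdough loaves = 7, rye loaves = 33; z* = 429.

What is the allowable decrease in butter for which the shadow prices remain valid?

21

Binding constraints: butter, flour. The basis is B = [[6,1],[3,1]] with det 3.
Per unit decrease in butter, x* moves by d = (-0.3333, 1).
The basis stays optimal until sourdough loaves reaches 0; allowable decrease = 21 kg.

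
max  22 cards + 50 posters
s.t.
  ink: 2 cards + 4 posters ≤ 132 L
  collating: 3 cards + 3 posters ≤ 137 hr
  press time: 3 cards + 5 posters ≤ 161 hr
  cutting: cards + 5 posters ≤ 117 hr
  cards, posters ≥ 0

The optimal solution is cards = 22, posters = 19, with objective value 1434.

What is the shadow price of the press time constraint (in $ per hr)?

6

Binding: press time and cutting. Non-binding: ink (12 unused), collating (14 unused).
Slack constraints have shadow price 0 (complementary slackness).
The binding rows give the dual system: 3·y_press time + 1·y_cutting = 22 and 5·y_press time + 5·y_cutting = 50.
Solving: y_press time = 6, y_cutting = 4.
Shadow price of press time = 6.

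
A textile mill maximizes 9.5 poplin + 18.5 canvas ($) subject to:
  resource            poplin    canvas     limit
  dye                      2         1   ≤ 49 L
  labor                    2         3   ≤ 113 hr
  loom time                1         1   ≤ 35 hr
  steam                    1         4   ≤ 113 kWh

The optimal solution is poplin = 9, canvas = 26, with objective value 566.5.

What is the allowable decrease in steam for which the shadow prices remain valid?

15

Binding constraints: loom time, steam. The basis is B = [[1,1],[1,4]] with det 3.
Per unit decrease in steam, x* moves by d = (0.3333, -0.3333).
The basis stays optimal until dye becomes binding; allowable decrease = 15 kWh.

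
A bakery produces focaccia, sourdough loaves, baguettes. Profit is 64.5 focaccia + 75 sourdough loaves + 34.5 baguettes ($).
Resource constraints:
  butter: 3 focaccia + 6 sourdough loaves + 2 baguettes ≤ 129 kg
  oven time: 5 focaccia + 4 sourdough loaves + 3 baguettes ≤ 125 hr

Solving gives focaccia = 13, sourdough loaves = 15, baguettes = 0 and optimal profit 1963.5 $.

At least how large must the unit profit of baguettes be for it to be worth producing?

Check each constraint at x*: butter 129/129 (tight); oven time 125/125 (tight).
The binding rows give the dual system: 3·y_butter + 5·y_oven time = 64.5 and 6·y_butter + 4·y_oven time = 75.
→ y_butter = 6.5 and y_oven time = 9.
baguettes enters the basis when its profit ≥ yᵀa₃ = 6.5·2 + 9·3 = 40.

40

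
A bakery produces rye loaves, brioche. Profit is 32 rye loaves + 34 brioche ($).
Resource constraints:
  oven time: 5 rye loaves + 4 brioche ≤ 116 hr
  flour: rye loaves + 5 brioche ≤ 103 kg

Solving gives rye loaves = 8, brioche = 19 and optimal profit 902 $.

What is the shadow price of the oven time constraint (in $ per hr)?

Check each constraint at x*: oven time 116/116 (tight); flour 103/103 (tight).
Dual feasibility on the basic columns requires 5·y_oven time + 1·y_flour = 32, 4·y_oven time + 5·y_flour = 34.
→ y_oven time = 6 and y_flour = 2.
Shadow price of oven time = 6.

6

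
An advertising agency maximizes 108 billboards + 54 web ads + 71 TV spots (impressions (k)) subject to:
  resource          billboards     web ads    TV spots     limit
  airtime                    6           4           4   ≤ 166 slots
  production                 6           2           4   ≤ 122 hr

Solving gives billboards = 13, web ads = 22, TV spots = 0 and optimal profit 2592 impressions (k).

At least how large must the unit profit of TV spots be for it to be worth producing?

At the optimum: airtime uses 166 of 166 (binding); production uses 122 of 122 (binding).
The binding rows give the dual system: 6·y_airtime + 6·y_production = 108 and 4·y_airtime + 2·y_production = 54.
This yields shadow prices y_airtime = 9, y_production = 9.
TV spots enters the basis when its profit ≥ yᵀa₃ = 9·4 + 9·4 = 72.

72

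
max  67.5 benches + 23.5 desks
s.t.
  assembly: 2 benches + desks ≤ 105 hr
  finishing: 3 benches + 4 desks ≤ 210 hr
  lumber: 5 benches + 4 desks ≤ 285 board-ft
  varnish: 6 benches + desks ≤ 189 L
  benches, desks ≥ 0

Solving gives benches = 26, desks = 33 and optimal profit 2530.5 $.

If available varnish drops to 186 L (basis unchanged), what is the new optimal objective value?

At the optimum: assembly uses 85 of 105 (slack = 20); finishing uses 210 of 210 (binding); lumber uses 262 of 285 (slack = 23); varnish uses 189 of 189 (binding).
By complementary slackness, y = 0 for the non-binding constraints.
Dual feasibility on the basic columns requires 3·y_finishing + 6·y_varnish = 67.5, 4·y_finishing + 1·y_varnish = 23.5.
This yields shadow prices y_finishing = 3.5, y_varnish = 9.5.
Δz = y_varnish·Δb = 9.5 × (-3) = -28.5, so new z* = 2530.5 − 28.5 = 2502.

2502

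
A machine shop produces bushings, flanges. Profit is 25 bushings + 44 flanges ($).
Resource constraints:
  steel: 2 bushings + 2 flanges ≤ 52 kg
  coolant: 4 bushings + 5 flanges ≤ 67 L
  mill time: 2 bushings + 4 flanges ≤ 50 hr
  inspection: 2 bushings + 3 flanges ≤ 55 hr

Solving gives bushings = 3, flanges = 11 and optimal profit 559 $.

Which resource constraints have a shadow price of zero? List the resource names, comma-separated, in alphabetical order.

steel: 28/52 (slack 24)
coolant: 67/67 (binding)
mill time: 50/50 (binding)
inspection: 39/55 (slack 16)
By complementary slackness, a constraint with positive slack has shadow price 0 → inspection, steel.

inspection, steel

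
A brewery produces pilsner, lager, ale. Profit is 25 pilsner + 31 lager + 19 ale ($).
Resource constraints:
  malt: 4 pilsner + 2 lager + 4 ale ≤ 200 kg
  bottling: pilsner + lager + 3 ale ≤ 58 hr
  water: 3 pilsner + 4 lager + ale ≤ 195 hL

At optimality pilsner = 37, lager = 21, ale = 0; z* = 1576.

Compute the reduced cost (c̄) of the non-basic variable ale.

Check each constraint at x*: malt 190/200 (slack 10); bottling 58/58 (tight); water 195/195 (tight).
By complementary slackness, y = 0 for the non-binding constraint.
Dual feasibility on the basic columns requires 1·y_bottling + 3·y_water = 25, 1·y_bottling + 4·y_water = 31.
→ y_bottling = 7 and y_water = 6.
Reduced cost of ale: c₃ − yᵀa₃ = 19 − (7·3 + 6·1) = 19 − 27 = -8.

-8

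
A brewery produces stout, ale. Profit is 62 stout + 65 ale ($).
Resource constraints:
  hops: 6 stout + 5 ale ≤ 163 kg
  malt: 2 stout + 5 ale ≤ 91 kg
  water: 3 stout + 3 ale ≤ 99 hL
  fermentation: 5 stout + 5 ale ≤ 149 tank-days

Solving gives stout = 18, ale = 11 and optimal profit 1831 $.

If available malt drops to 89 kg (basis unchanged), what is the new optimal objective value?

1823

At the optimum: hops uses 163 of 163 (binding); malt uses 91 of 91 (binding); water uses 87 of 99 (slack = 12); fermentation uses 145 of 149 (slack = 4).
Since water, fermentation are not tight, their duals are 0.
The binding rows give the dual system: 6·y_hops + 2·y_malt = 62 and 5·y_hops + 5·y_malt = 65.
→ y_hops = 9 and y_malt = 4.
Δz = y_malt·Δb = 4 × (-2) = -8, so new z* = 1831 − 8 = 1823.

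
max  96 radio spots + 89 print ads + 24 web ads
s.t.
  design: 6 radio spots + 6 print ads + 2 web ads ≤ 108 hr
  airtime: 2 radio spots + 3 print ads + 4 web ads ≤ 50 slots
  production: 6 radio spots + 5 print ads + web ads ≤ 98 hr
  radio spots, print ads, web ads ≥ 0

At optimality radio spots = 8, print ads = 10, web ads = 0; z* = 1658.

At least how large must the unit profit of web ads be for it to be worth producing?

At the optimum: design uses 108 of 108 (binding); airtime uses 46 of 50 (slack = 4); production uses 98 of 98 (binding).
By complementary slackness, y = 0 for the non-binding constraint.
From A_Bᵀ y = c: 6·y_design + 6·y_production = 96; 6·y_design + 5·y_production = 89.
This yields shadow prices y_design = 9, y_production = 7.
web ads enters the basis when its profit ≥ yᵀa₃ = 9·2 + 7·1 = 25.

25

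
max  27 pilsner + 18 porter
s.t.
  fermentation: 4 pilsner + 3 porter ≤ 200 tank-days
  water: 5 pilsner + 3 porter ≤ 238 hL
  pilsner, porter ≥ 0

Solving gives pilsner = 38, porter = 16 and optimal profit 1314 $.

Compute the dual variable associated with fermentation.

3

Check each constraint at x*: fermentation 200/200 (tight); water 238/238 (tight).
From A_Bᵀ y = c: 4·y_fermentation + 5·y_water = 27; 3·y_fermentation + 3·y_water = 18.
Solving: y_fermentation = 3, y_water = 3.
Shadow price of fermentation = 3.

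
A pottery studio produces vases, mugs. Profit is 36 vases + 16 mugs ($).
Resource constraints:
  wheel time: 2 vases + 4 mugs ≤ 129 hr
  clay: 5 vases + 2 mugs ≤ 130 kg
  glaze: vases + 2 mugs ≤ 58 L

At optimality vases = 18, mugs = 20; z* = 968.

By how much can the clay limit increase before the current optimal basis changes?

160

Binding constraints: clay, glaze. The basis is B = [[5,2],[1,2]] with det 8.
Per unit increase in clay, x* moves by d = (0.25, -0.125).
The basis stays optimal until mugs reaches 0; allowable increase = 160 kg.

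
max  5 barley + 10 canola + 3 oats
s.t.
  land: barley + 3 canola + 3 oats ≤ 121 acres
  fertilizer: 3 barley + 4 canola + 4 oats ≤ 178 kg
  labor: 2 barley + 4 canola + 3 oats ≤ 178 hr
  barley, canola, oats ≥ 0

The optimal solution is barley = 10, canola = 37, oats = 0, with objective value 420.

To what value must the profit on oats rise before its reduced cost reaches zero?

Binding: land and fertilizer. Non-binding: labor (10 unused).
Slack constraints have shadow price 0 (complementary slackness).
Dual feasibility on the basic columns requires 1·y_land + 3·y_fertilizer = 5, 3·y_land + 4·y_fertilizer = 10.
This yields shadow prices y_land = 2, y_fertilizer = 1.
oats enters the basis when its profit ≥ yᵀa₃ = 2·3 + 1·4 = 10.

10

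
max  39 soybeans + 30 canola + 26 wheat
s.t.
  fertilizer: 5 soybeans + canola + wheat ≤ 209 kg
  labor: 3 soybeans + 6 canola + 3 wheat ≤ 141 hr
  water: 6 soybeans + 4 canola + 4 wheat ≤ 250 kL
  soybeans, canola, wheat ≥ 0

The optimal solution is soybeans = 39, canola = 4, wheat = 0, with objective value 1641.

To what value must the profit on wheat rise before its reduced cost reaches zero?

At the optimum: fertilizer uses 199 of 209 (slack = 10); labor uses 141 of 141 (binding); water uses 250 of 250 (binding).
Slack constraints have shadow price 0 (complementary slackness).
Dual feasibility on the basic columns requires 3·y_labor + 6·y_water = 39, 6·y_labor + 4·y_water = 30.
This yields shadow prices y_labor = 1, y_water = 6.
wheat enters the basis when its profit ≥ yᵀa₃ = 1·3 + 6·4 = 27.

27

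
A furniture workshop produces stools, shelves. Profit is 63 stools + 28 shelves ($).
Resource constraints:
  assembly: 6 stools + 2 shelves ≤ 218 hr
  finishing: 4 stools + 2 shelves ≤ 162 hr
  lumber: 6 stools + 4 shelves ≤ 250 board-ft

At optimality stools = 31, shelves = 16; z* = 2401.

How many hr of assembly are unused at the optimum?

0

assembly used = 6·31 + 2·16 = 218; slack = 218 − 218 = 0.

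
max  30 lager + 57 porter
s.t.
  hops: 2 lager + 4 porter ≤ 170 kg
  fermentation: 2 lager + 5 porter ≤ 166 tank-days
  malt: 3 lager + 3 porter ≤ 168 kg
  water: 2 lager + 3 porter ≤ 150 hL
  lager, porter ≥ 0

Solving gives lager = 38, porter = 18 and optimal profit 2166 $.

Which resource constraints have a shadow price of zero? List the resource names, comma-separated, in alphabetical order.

hops, water

hops: 148/170 (slack 22)
fermentation: 166/166 (binding)
malt: 168/168 (binding)
water: 130/150 (slack 20)
By complementary slackness, a constraint with positive slack has shadow price 0 → hops, water.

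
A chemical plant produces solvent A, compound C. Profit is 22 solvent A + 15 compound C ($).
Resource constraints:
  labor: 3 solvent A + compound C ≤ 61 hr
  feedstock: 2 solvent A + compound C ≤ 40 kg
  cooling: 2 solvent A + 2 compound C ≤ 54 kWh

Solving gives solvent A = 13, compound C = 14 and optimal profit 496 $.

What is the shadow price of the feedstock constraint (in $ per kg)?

Check each constraint at x*: labor 53/61 (slack 8); feedstock 40/40 (tight); cooling 54/54 (tight).
Slack constraints have shadow price 0 (complementary slackness).
Dual feasibility on the basic columns requires 2·y_feedstock + 2·y_cooling = 22, 1·y_feedstock + 2·y_cooling = 15.
→ y_feedstock = 7 and y_cooling = 4.
Shadow price of feedstock = 7.

7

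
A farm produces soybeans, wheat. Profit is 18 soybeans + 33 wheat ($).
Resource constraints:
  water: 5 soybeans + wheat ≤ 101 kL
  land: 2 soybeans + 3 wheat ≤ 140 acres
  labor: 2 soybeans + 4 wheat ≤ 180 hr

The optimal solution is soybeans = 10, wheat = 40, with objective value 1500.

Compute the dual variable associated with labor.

Binding: land and labor. Non-binding: water (11 unused).
By complementary slackness, y = 0 for the non-binding constraint.
Dual feasibility on the basic columns requires 2·y_land + 2·y_labor = 18, 3·y_land + 4·y_labor = 33.
→ y_land = 3 and y_labor = 6.
Shadow price of labor = 6.

6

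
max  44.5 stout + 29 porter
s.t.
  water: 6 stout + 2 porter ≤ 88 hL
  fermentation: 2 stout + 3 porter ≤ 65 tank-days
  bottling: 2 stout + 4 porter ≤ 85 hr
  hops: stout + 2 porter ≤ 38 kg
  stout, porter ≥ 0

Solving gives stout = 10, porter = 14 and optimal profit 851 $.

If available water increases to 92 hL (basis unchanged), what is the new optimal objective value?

Binding: water and hops. Non-binding: fermentation (3 unused), bottling (9 unused).
Since fermentation, bottling are not tight, their duals are 0.
Dual feasibility on the basic columns requires 6·y_water + 1·y_hops = 44.5, 2·y_water + 2·y_hops = 29.
→ y_water = 6 and y_hops = 8.5.
Δz = y_water·Δb = 6 × (4) = 24, so new z* = 851 + 24 = 875.

875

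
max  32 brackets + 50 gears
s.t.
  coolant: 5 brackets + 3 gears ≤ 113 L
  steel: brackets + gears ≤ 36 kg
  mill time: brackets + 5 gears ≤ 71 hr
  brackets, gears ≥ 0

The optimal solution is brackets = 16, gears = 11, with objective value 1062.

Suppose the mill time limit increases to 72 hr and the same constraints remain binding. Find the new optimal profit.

1069

Binding: coolant and mill time. Non-binding: steel (9 unused).
By complementary slackness, y = 0 for the non-binding constraint.
Dual feasibility on the basic columns requires 5·y_coolant + 1·y_mill time = 32, 3·y_coolant + 5·y_mill time = 50.
→ y_coolant = 5 and y_mill time = 7.
Δz = y_mill time·Δb = 7 × (1) = 7, so new z* = 1062 + 7 = 1069.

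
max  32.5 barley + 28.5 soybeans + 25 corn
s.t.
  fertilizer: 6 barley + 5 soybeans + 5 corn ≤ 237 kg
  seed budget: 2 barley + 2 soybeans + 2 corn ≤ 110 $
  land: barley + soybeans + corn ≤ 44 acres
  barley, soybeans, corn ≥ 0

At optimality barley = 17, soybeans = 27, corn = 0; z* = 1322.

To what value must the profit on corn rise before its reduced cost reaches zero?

28.5

Check each constraint at x*: fertilizer 237/237 (tight); seed budget 88/110 (slack 22); land 44/44 (tight).
Since seed budget is not tight, its dual is 0.
Dual feasibility on the basic columns requires 6·y_fertilizer + 1·y_land = 32.5, 5·y_fertilizer + 1·y_land = 28.5.
This yields shadow prices y_fertilizer = 4, y_land = 8.5.
corn enters the basis when its profit ≥ yᵀa₃ = 4·5 + 8.5·1 = 28.5.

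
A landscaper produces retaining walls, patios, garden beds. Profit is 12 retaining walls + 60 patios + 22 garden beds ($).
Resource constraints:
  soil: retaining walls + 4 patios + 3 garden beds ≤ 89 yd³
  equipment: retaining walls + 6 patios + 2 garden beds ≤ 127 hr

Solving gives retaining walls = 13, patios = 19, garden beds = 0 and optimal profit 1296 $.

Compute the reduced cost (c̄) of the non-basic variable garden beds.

Check each constraint at x*: soil 89/89 (tight); equipment 127/127 (tight).
Dual feasibility on the basic columns requires 1·y_soil + 1·y_equipment = 12, 4·y_soil + 6·y_equipment = 60.
This yields shadow prices y_soil = 6, y_equipment = 6.
Reduced cost of garden beds: c₃ − yᵀa₃ = 22 − (6·3 + 6·2) = 22 − 30 = -8.

-8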